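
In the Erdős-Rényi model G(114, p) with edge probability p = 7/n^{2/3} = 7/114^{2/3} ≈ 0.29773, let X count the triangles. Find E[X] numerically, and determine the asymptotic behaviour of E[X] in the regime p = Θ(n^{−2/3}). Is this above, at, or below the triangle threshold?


Number of potential triangles: C(114, 3) = 240464.
Each occurs with probability p³ ≈ (0.29773)³ ≈ 2.6392736e-02.
By linearity: E[X] = C(114, 3)·p³ ≈ 240464 · 2.6392736e-02 ≈ 6346.50292.
Since α = 2/3 < 1, p = c/n^{2/3} ≫ 1/n is above the triangle threshold p ~ 1/n. Asymptotically E[X] ~ (c³/6)·n^{3(1−α)} = (7³/6)·n^{1} → ∞; triangles are abundant w.h.p.

E[X] ≈ 6346.50292; in regime p = Θ(1/n^{2/3}) E[X] diverges (above the triangle threshold p ~ 1/n).


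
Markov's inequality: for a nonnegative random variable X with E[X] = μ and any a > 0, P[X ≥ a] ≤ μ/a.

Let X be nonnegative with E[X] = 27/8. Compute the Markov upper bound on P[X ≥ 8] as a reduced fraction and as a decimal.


μ = E[X] = 27/8, a = 8.
Markov: P[X ≥ 8] ≤ μ/a = (27/8)/8 = 27/64.
Numerically: ≈ 0.4219.
(Since a = 8 > μ = 3.3750, the bound 27/64 is < 1 and informative.)

P[X ≥ 8] ≤ 27/64 ≈ 0.4219.


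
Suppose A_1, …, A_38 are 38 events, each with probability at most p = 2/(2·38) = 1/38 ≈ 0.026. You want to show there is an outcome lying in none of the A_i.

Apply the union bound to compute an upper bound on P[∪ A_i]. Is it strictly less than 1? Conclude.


Union bound: P[∪_{i=1}^{38} A_i] ≤ Σ_i P[A_i] ≤ 38·p = 38·(1/38) = 1.
Numerically: 1 ≈ 1.000.
Is 1 < 1? NO.
Since the bound 1 is ≥ 1, the union bound is uninformative here; it does NOT by itself certify existence.

38·p = 1 ≈ 1.000; existence NOT certified by the union bound.


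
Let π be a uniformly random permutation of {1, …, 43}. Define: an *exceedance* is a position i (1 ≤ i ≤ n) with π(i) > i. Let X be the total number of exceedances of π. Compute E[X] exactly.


Write X = Σ_{i=1}^{43} X_i, where X_i = 1_{π(i) > i}.
For each fixed i, π(i) is uniform over {1, …, 43} (marginal of a uniform permutation), so P[π(i) > i] = (n − i)/n. Summing: Σ_{i=1}^{43} (n − i)/n = (0 + 1 + … + 42)/43 = 43(43 − 1)/(2·43) = (43 − 1)/2.
Hence E[X] = Σ_{i=1}^{43} (43 − i)/43 = 21 ≈ 21.0000.

E[X] = 21 = 21.0000.


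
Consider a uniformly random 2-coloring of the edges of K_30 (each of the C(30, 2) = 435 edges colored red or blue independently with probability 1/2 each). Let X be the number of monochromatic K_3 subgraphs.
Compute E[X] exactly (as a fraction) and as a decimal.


Let X = Σ_S X_S over the C(30, 3) = 4060 subsets S of size 3, where X_S = 1 if the K_3 on S is monochromatic.
For a fixed S, the K_3 on S has C(3, 2) = 3 edges. P[all 3 edges red] = (1/2)^3, and likewise for blue, so P[monochromatic] = 2·(1/2)^3 = 2^{1 − 3} = 1/4.
Summing: E[X] = C(30, 3) · 2^{1 − 3} = 4060 · 1/4 = 1015.
Numerically: E[X] ≈ 1015.00000.

E[X] = C(30,3)·2^(1−C(3,2)) = 1015 ≈ 1015.00000.


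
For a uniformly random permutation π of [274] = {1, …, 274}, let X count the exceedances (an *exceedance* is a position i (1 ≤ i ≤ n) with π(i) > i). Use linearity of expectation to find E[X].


Write X = Σ_{i=1}^{274} X_i, where X_i = 1_{π(i) > i}.
For each fixed i, π(i) is uniform over {1, …, 274} (marginal of a uniform permutation), so P[π(i) > i] = (n − i)/n. Summing: Σ_{i=1}^{274} (n − i)/n = (0 + 1 + … + 273)/274 = 274(274 − 1)/(2·274) = (274 − 1)/2.
Hence E[X] = Σ_{i=1}^{274} (274 − i)/274 = 273/2 ≈ 136.5000.

E[X] = 273/2 = 136.5000.


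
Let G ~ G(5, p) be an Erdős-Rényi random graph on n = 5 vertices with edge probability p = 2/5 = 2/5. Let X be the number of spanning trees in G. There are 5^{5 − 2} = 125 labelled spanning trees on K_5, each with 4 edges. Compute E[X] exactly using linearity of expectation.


K_5 has 5^{5 − 2} = 125 labelled spanning trees.
For each such spanning tree H, let X_H = 1 if all 4 edges of H are present in G. Then P[X_H = 1] = p^{4} = (2/5)^{4} = 16/625.
By linearity: E[X] = Σ_H E[X_H] = 125 · p^{4} = 125 · 16/625 = 16/5.
Numerically: E[X] ≈ 3.2.

E[X] = 125 · (2/5)^{4} = 16/5 ≈ 3.2.


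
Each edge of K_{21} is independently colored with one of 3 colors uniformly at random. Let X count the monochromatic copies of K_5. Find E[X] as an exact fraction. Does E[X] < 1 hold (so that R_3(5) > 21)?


E[X] = C(21, 5) · 3^{1 − 10} = 20349 · 3^{−9} = 20349/19683.
As a reduced fraction: E[X] = 2261/2187 ≈ 1.034.
Is E[X] < 1? NO.
Since E[X] ≥ 1, the first-moment bound is inconclusive at n = 21; it does NOT by itself certify R_3(5) > 21.

E[X] = 2261/2187 ≈ 1.034; E[X] ≥ 1; first-moment method inconclusive here.


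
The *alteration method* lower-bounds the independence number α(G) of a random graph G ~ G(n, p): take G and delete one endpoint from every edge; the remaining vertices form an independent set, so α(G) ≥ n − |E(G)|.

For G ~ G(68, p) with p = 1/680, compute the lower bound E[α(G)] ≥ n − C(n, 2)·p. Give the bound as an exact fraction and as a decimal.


E[|E(G)|] = C(68, 2)·p = 2278 · (1/680) = 67/20.
E[α(G)] ≥ n − E[|E(G)|] = 68 − 67/20 = 1293/20.
Numerically: ≈ 64.6500.
(This is only a lower bound; the true E[α(G)] may be larger.)

E[α(G)] ≥ 1293/20 ≈ 64.6500.


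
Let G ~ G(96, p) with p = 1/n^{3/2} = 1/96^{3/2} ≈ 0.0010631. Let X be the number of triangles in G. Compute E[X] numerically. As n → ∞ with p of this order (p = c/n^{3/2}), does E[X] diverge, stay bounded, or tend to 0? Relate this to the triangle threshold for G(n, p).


Number of potential triangles: C(96, 3) = 142880.
Each occurs with probability p³ ≈ (0.0010631)³ ≈ 1.2016540e-09.
By linearity: E[X] = C(96, 3)·p³ ≈ 142880 · 1.2016540e-09 ≈ 0.00017.
Since α = 3/2 > 1, p = c/n^{3/2} = o(1/n) is below the triangle threshold p ~ 1/n. Asymptotically E[X] ~ (c³/6)·n^{3(1−α)} = (1³/6)·n^{-1.5} → 0, so by Markov's inequality G has no triangles w.h.p.

E[X] ≈ 0.00017; in regime p = Θ(1/n^{3/2}) E[X] tends to 0 (below the triangle threshold p ~ 1/n).


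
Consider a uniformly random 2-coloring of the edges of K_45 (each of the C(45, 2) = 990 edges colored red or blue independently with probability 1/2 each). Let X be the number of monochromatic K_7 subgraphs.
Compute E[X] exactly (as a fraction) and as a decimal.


Let X = Σ_S X_S over the C(45, 7) = 45379620 subsets S of size 7, where X_S = 1 if the K_7 on S is monochromatic.
For a fixed S, the K_7 on S has C(7, 2) = 21 edges. P[all 21 edges red] = (1/2)^21, and likewise for blue, so P[monochromatic] = 2·(1/2)^21 = 2^{1 − 21} = 1/1048576.
By linearity of expectation: E[X] = C(45, 7) · 2^{1 − 21} = 45379620 · 1/1048576 = 11344905/262144.
Numerically: E[X] ≈ 43.2774.

E[X] = C(45,7)·2^(1−C(7,2)) = 11344905/262144 ≈ 43.2774.


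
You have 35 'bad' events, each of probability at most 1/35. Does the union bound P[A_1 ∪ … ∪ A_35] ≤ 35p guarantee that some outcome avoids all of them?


Union bound: P[∪_{i=1}^{35} A_i] ≤ Σ_i P[A_i] ≤ 35·p = 35·(1/35) = 1.
Numerically: 1 ≈ 1.0000.
Is 1 < 1? NO.
Since the bound 1 is ≥ 1, the union bound is uninformative here; it does NOT by itself certify existence.

35·p = 1 ≈ 1.0000; existence NOT certified by the union bound.


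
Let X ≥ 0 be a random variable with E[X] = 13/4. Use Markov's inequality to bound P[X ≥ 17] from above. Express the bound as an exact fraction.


μ = E[X] = 13/4, a = 17.
Markov: P[X ≥ 17] ≤ μ/a = (13/4)/17 = 13/68.
Numerically: ≈ 0.1912.
(Since a = 17 > μ = 3.2500, the bound 13/68 is < 1 and informative.)

P[X ≥ 17] ≤ 13/68 ≈ 0.1912.


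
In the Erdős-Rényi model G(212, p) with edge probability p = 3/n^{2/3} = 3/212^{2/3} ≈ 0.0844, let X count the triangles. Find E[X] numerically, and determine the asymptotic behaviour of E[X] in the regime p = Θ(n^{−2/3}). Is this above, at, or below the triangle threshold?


Number of potential triangles: C(212, 3) = 1565620.
Each occurs with probability p³ ≈ (0.0844)³ ≈ 6.00748e-04.
By linearity: E[X] = C(212, 3)·p³ ≈ 1565620 · 6.00748e-04 ≈ 940.542.
Since α = 2/3 < 1, p = c/n^{2/3} ≫ 1/n is above the triangle threshold p ~ 1/n. Asymptotically E[X] ~ (c³/6)·n^{3(1−α)} = (3³/6)·n^{1} → ∞; triangles are abundant w.h.p.

E[X] ≈ 940.542; in regime p = Θ(1/n^{2/3}) E[X] diverges (above the triangle threshold p ~ 1/n).


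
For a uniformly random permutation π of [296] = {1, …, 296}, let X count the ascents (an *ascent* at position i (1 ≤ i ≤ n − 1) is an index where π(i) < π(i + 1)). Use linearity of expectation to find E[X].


Write X = Σ X_I over i = 1, …, 295, with X_I the indicator of one ascent.
There are 295 indicators.
For each fixed i, the pair (π(i), π(i+1)) is a uniformly random ordered pair of distinct values from {1, …, 296}; by symmetry P[π(i) < π(i+1)] = 1/2.
By linearity: E[X] = 295 · (1/2) = (296 − 1) · (1/2) = 295/2 ≈ 147.500.

E[X] = 295/2 = 147.500.


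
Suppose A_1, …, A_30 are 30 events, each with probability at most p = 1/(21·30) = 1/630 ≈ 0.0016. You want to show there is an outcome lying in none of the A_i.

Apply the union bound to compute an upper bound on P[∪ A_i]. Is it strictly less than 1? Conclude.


Union bound: P[∪_{i=1}^{30} A_i] ≤ Σ_i P[A_i] ≤ 30·p = 30·(1/630) = 1/21.
Numerically: 1/21 ≈ 0.0476.
Is 1/21 < 1? YES.
Since P[∪ A_i] ≤ 1/21 < 1, the complement has P[∩ A_i^c] ≥ 1 − 1/21 = 20/21 > 0, so some outcome avoids every A_i.

30·p = 1/21 ≈ 0.0476; existence CERTIFIED by the union bound.


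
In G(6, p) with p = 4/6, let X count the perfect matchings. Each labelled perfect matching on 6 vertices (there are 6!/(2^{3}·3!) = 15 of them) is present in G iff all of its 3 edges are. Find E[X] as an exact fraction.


K_6 has 6!/(2^{3}·3!) = 15 labelled perfect matchings.
For each such perfect matching H, let X_H = 1 if all 3 edges of H are present in G. Then P[X_H = 1] = p^{3} = (2/3)^{3} = 8/27.
By linearity: E[X] = Σ_H E[X_H] = 15 · p^{3} = 15 · 8/27 = 40/9.
Numerically: E[X] ≈ 4.44444.

E[X] = 15 · (2/3)^{3} = 40/9 ≈ 4.44444.


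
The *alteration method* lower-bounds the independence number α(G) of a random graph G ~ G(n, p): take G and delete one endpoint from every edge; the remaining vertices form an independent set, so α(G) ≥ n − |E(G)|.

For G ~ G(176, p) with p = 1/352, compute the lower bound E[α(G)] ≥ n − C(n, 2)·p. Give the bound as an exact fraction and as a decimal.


E[|E(G)|] = C(176, 2)·p = 15400 · (1/352) = 175/4.
E[α(G)] ≥ n − E[|E(G)|] = 176 − 175/4 = 529/4.
Numerically: ≈ 132.250000.
(This is only a lower bound; the true E[α(G)] may be larger.)

E[α(G)] ≥ 529/4 ≈ 132.250000.


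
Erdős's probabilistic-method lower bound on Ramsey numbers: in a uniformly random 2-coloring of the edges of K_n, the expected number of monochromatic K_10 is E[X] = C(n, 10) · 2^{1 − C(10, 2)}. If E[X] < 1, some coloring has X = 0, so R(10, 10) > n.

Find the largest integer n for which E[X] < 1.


We need C(n, 10) · 2^{1 − 45} < 1, i.e. C(n, 10) < 2^{45 − 1} = 17592186044416.
Check values of n near the boundary:
  n = 97: C(97, 10) = 12576469727536; 12576469727536 < 17592186044416? YES
  n = 98: C(98, 10) = 14005614014756; 14005614014756 < 17592186044416? YES
  n = 99: C(99, 10) = 15579278510796; 15579278510796 < 17592186044416? YES
  n = 100: C(100, 10) = 17310309456440; 17310309456440 < 17592186044416? YES
  n = 101: C(101, 10) = 19212541264840; 19212541264840 < 17592186044416? NO
  n = 102: C(102, 10) = 21300860967540; 21300860967540 < 17592186044416? NO
  n = 103: C(103, 10) = 23591276125340; 23591276125340 < 17592186044416? NO
The largest n with C(n, 10) < 17592186044416 is n = 100 (where E[X] = 2163788682055/2199023255552 ≈ 0.983977). Hence R(10, 10) > 100, i.e. R(10, 10) ≥ 101.

Largest n = 100; hence R(10, 10) > 100.


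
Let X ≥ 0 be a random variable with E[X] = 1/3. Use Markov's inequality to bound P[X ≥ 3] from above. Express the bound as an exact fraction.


μ = E[X] = 1/3, a = 3.
Markov: P[X ≥ 3] ≤ μ/a = (1/3)/3 = 1/9.
Numerically: ≈ 0.11111.
(Since a = 3 > μ = 0.33333, the bound 1/9 is < 1 and informative.)

P[X ≥ 3] ≤ 1/9 ≈ 0.11111.


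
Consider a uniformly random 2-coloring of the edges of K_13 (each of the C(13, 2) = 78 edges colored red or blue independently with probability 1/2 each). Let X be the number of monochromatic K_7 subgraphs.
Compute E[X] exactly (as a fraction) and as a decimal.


Let X = Σ_S X_S over the C(13, 7) = 1716 subsets S of size 7, where X_S = 1 if the K_7 on S is monochromatic.
For a fixed S, the K_7 on S has C(7, 2) = 21 edges. P[all 21 edges red] = (1/2)^21, and likewise for blue, so P[monochromatic] = 2·(1/2)^21 = 2^{1 − 21} = 1/1048576.
Summing: E[X] = C(13, 7) · 2^{1 − 21} = 1716 · 1/1048576 = 429/262144.
Numerically: E[X] ≈ 0.0016.

E[X] = C(13,7)·2^(1−C(7,2)) = 429/262144 ≈ 0.0016.


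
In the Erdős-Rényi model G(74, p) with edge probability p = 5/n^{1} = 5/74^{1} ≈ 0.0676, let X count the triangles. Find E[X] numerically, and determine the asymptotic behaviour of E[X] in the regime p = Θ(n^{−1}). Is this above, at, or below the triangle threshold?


Number of potential triangles: C(74, 3) = 64824.
Each occurs with probability p³ ≈ (0.0676)³ ≈ 3.08471e-04.
By linearity: E[X] = C(74, 3)·p³ ≈ 64824 · 3.08471e-04 ≈ 19.996.
Here α = 1, so p = 5/n is exactly at the triangle threshold p ~ 1/n. Asymptotically E[X] → c³/6 = 5³/6 = 125/6 ≈ 20.833, a bounded constant. In this regime the triangle count is asymptotically Poisson(c³/6).

E[X] ≈ 19.996; in regime p = Θ(1/n^{1}) E[X] stays bounded (at the triangle threshold p ~ 1/n).


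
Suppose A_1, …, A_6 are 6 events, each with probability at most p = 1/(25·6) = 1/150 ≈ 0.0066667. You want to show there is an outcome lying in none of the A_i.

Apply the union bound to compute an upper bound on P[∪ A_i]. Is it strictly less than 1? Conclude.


Union bound: P[∪_{i=1}^{6} A_i] ≤ Σ_i P[A_i] ≤ 6·p = 6·(1/150) = 1/25.
Numerically: 1/25 ≈ 0.0400000.
Is 1/25 < 1? YES.
Since P[∪ A_i] ≤ 1/25 < 1, the complement has P[∩ A_i^c] ≥ 1 − 1/25 = 24/25 > 0, so some outcome avoids every A_i.

6·p = 1/25 ≈ 0.0400000; existence CERTIFIED by the union bound.


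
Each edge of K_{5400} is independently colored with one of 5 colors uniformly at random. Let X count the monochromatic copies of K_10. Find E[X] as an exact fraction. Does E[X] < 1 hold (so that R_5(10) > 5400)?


E[X] = C(5400, 10) · 5^{1 − 45} = 5761735538961887279463031445160 · 5^{−44} = 5761735538961887279463031445160/5684341886080801486968994140625.
As a reduced fraction: E[X] = 1152347107792377455892606289032/1136868377216160297393798828125 ≈ 1.01362.
Is E[X] < 1? NO.
Since E[X] ≥ 1, the first-moment bound is inconclusive at n = 5400; it does NOT by itself certify R_5(10) > 5400.

E[X] = 1152347107792377455892606289032/1136868377216160297393798828125 ≈ 1.01362; E[X] ≥ 1; first-moment method inconclusive here.


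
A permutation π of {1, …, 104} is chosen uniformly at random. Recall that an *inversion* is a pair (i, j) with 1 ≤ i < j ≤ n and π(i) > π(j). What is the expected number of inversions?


Write X = Σ X_I over the C(104, 2) = 5356 pairs i < j, with X_I the indicator of one inversion.
There are 5356 indicators.
For each fixed pair i < j, the values π(i) and π(j) are two distinct elements of {1, …, 104} in uniformly random order; by symmetry P[π(i) > π(j)] = 1/2.
By linearity: E[X] = 5356 · (1/2) = C(104, 2) · (1/2) = 5356/2 = 2678 ≈ 2678.000000.

E[X] = 2678 = 2678.000000.


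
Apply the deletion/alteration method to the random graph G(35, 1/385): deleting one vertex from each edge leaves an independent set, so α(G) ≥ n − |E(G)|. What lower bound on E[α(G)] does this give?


E[|E(G)|] = C(35, 2)·p = 595 · (1/385) = 17/11.
E[α(G)] ≥ n − E[|E(G)|] = 35 − 17/11 = 368/11.
Numerically: ≈ 33.455.
(This is only a lower bound; the true E[α(G)] may be larger.)

E[α(G)] ≥ 368/11 ≈ 33.455.


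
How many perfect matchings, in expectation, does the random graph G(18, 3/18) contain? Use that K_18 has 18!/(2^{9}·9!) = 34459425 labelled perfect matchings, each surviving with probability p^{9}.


K_18 has 18!/(2^{9}·9!) = 34459425 labelled perfect matchings.
For each such perfect matching H, let X_H = 1 if all 9 edges of H are present in G. Then P[X_H = 1] = p^{9} = (1/6)^{9} = 1/10077696.
Summing the indicators: E[X] = Σ_H E[X_H] = 34459425 · p^{9} = 34459425 · 1/10077696 = 425425/124416.
Numerically: E[X] ≈ 3.419.

E[X] = 34459425 · (1/6)^{9} = 425425/124416 ≈ 3.419.


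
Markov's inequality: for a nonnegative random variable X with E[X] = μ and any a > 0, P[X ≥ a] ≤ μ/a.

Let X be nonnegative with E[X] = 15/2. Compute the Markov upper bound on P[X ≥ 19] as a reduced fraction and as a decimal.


μ = E[X] = 15/2, a = 19.
Markov: P[X ≥ 19] ≤ μ/a = (15/2)/19 = 15/38.
Numerically: ≈ 0.395.
(Since a = 19 > μ = 7.500, the bound 15/38 is < 1 and informative.)

P[X ≥ 19] ≤ 15/38 ≈ 0.395.


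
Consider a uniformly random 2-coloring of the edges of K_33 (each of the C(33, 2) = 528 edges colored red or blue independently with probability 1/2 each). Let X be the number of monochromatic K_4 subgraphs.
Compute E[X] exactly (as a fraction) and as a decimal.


Let X = Σ_S X_S over the C(33, 4) = 40920 subsets S of size 4, where X_S = 1 if the K_4 on S is monochromatic.
For a fixed S, the K_4 on S has C(4, 2) = 6 edges. P[all 6 edges red] = (1/2)^6, and likewise for blue, so P[monochromatic] = 2·(1/2)^6 = 2^{1 − 6} = 1/32.
Summing: E[X] = C(33, 4) · 2^{1 − 6} = 40920 · 1/32 = 5115/4.
Numerically: E[X] ≈ 1278.750.

E[X] = C(33,4)·2^(1−C(4,2)) = 5115/4 ≈ 1278.750.


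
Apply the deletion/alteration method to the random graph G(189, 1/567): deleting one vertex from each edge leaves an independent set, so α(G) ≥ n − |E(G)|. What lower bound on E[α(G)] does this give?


E[|E(G)|] = C(189, 2)·p = 17766 · (1/567) = 94/3.
E[α(G)] ≥ n − E[|E(G)|] = 189 − 94/3 = 473/3.
Numerically: ≈ 157.66667.
(This is only a lower bound; the true E[α(G)] may be larger.)

E[α(G)] ≥ 473/3 ≈ 157.66667.


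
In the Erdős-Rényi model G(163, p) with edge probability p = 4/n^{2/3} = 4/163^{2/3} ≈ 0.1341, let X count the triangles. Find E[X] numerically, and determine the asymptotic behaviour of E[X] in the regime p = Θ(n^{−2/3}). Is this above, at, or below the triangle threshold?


Number of potential triangles: C(163, 3) = 708561.
Each occurs with probability p³ ≈ (0.1341)³ ≈ 2.408822e-03.
By linearity: E[X] = C(163, 3)·p³ ≈ 708561 · 2.408822e-03 ≈ 1706.7975.
Since α = 2/3 < 1, p = c/n^{2/3} ≫ 1/n is above the triangle threshold p ~ 1/n. Asymptotically E[X] ~ (c³/6)·n^{3(1−α)} = (4³/6)·n^{1} → ∞; triangles are abundant w.h.p.

E[X] ≈ 1706.7975; in regime p = Θ(1/n^{2/3}) E[X] diverges (above the triangle threshold p ~ 1/n).


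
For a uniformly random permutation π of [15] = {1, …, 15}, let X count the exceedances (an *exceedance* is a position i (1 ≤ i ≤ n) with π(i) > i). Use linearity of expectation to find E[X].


Write X = Σ_{i=1}^{15} X_i, where X_i = 1_{π(i) > i}.
For each fixed i, π(i) is uniform over {1, …, 15} (marginal of a uniform permutation), so P[π(i) > i] = (n − i)/n. Summing: Σ_{i=1}^{15} (n − i)/n = (0 + 1 + … + 14)/15 = 15(15 − 1)/(2·15) = (15 − 1)/2.
Hence E[X] = Σ_{i=1}^{15} (15 − i)/15 = 7 ≈ 7.0000.

E[X] = 7 = 7.0000.


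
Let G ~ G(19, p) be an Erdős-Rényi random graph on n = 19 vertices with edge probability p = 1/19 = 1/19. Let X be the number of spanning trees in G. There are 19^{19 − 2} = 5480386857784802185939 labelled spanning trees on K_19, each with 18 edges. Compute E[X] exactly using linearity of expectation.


K_19 has 19^{19 − 2} = 5480386857784802185939 labelled spanning trees.
For each such spanning tree H, let X_H = 1 if all 18 edges of H are present in G. Then P[X_H = 1] = p^{18} = (1/19)^{18} = 1/104127350297911241532841.
Summing the indicators: E[X] = Σ_H E[X_H] = 5480386857784802185939 · p^{18} = 5480386857784802185939 · 1/104127350297911241532841 = 1/19.
Numerically: E[X] ≈ 0.05263.

E[X] = 5480386857784802185939 · (1/19)^{18} = 1/19 ≈ 0.05263.


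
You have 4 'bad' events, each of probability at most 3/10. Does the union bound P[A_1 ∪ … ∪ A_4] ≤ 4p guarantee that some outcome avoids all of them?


Union bound: P[∪_{i=1}^{4} A_i] ≤ Σ_i P[A_i] ≤ 4·p = 4·(3/10) = 6/5.
Numerically: 6/5 ≈ 1.2000000.
Is 6/5 < 1? NO.
Since the bound 6/5 is ≥ 1, the union bound is uninformative here; it does NOT by itself certify existence.

4·p = 6/5 ≈ 1.2000000; existence NOT certified by the union bound.


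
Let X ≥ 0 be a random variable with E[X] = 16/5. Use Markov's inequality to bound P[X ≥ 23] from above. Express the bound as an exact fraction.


μ = E[X] = 16/5, a = 23.
Markov: P[X ≥ 23] ≤ μ/a = (16/5)/23 = 16/115.
Numerically: ≈ 0.1391.
(Since a = 23 > μ = 3.2000, the bound 16/115 is < 1 and informative.)

P[X ≥ 23] ≤ 16/115 ≈ 0.1391.


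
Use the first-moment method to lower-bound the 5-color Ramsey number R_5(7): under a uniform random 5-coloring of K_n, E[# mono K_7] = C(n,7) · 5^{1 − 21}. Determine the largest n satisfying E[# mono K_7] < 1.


We need C(n, 7) · 5^{1 − 21} < 1, i.e. C(n, 7) < 5^{21 − 1} = 95367431640625.
Check values of n near the boundary:
  n = 334: C(334, 7) = 86359460961576; 86359460961576 < 95367431640625? YES
  n = 335: C(335, 7) = 88202498238195; 88202498238195 < 95367431640625? YES
  n = 336: C(336, 7) = 90079147136880; 90079147136880 < 95367431640625? YES
  n = 337: C(337, 7) = 91989916924632; 91989916924632 < 95367431640625? YES
  n = 338: C(338, 7) = 93935323022736; 93935323022736 < 95367431640625? YES
  n = 339: C(339, 7) = 95915887062372; 95915887062372 < 95367431640625? NO
  n = 340: C(340, 7) = 97932136940560; 97932136940560 < 95367431640625? NO
  n = 341: C(341, 7) = 99984606876440; 99984606876440 < 95367431640625? NO
The largest n with C(n, 7) < 95367431640625 is n = 338 (where E[X] = 93935323022736/95367431640625 ≈ 0.9849833). Hence R_5(7) > 338, i.e. R_5(7) ≥ 339.

Largest n = 338; hence R_5(7) > 338.


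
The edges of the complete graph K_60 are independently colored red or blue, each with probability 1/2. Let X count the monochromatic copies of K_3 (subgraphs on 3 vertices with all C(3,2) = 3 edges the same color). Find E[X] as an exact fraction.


Let X = Σ_S X_S over the C(60, 3) = 34220 subsets S of size 3, where X_S = 1 if the K_3 on S is monochromatic.
For a fixed S, the K_3 on S has C(3, 2) = 3 edges. P[all 3 edges red] = (1/2)^3, and likewise for blue, so P[monochromatic] = 2·(1/2)^3 = 2^{1 − 3} = 1/4.
By linearity of expectation: E[X] = C(60, 3) · 2^{1 − 3} = 34220 · 1/4 = 8555.
Numerically: E[X] ≈ 8555.00000.

E[X] = C(60,3)·2^(1−C(3,2)) = 8555 ≈ 8555.00000.


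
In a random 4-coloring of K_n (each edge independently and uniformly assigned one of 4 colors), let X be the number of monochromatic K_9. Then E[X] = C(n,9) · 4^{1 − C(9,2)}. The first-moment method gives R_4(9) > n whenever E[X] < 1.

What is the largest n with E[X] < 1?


We need C(n, 9) · 4^{1 − 36} < 1, i.e. C(n, 9) < 4^{36 − 1} = 1180591620717411303424.
Check values of n near the boundary:
  n = 908: C(908, 9) = 1111058428637338083100; 1111058428637338083100 < 1180591620717411303424? YES
  n = 909: C(909, 9) = 1122169012923711463931; 1122169012923711463931 < 1180591620717411303424? YES
  n = 910: C(910, 9) = 1133378248346922788210; 1133378248346922788210 < 1180591620717411303424? YES
  n = 911: C(911, 9) = 1144686900492291197405; 1144686900492291197405 < 1180591620717411303424? YES
  n = 912: C(912, 9) = 1156095740032081475120; 1156095740032081475120 < 1180591620717411303424? YES
  n = 913: C(913, 9) = 1167605542753639808390; 1167605542753639808390 < 1180591620717411303424? YES
  n = 914: C(914, 9) = 1179217089587653905932; 1179217089587653905932 < 1180591620717411303424? YES
  n = 915: C(915, 9) = 1190931166636537885130; 1190931166636537885130 < 1180591620717411303424? NO
  n = 916: C(916, 9) = 1202748565202942340440; 1202748565202942340440 < 1180591620717411303424? NO
  n = 917: C(917, 9) = 1214670081818390006810; 1214670081818390006810 < 1180591620717411303424? NO
The largest n with C(n, 9) < 1180591620717411303424 is n = 914 (where E[X] = 294804272396913476483/295147905179352825856 ≈ 0.9988357). Hence R_4(9) > 914, i.e. R_4(9) ≥ 915.

Largest n = 914; hence R_4(9) > 914.


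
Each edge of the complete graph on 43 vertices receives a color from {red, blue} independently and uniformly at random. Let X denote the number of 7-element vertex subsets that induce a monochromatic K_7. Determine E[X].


Let X = Σ_S X_S over the C(43, 7) = 32224114 subsets S of size 7, where X_S = 1 if the K_7 on S is monochromatic.
For a fixed S, the K_7 on S has C(7, 2) = 21 edges. P[all 21 edges red] = (1/2)^21, and likewise for blue, so P[monochromatic] = 2·(1/2)^21 = 2^{1 − 21} = 1/1048576.
By linearity of expectation: E[X] = C(43, 7) · 2^{1 − 21} = 32224114 · 1/1048576 = 16112057/524288.
Numerically: E[X] ≈ 30.731310.

E[X] = C(43,7)·2^(1−C(7,2)) = 16112057/524288 ≈ 30.731310.


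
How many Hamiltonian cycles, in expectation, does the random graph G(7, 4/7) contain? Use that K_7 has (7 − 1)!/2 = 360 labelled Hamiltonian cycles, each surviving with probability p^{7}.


K_7 has (7 − 1)!/2 = 360 labelled Hamiltonian cycles.
For each such Hamiltonian cycle H, let X_H = 1 if all 7 edges of H are present in G. Then P[X_H = 1] = p^{7} = (4/7)^{7} = 16384/823543.
By linearity: E[X] = Σ_H E[X_H] = 360 · p^{7} = 360 · 16384/823543 = 5898240/823543.
Numerically: E[X] ≈ 7.162.

E[X] = 360 · (4/7)^{7} = 5898240/823543 ≈ 7.162.


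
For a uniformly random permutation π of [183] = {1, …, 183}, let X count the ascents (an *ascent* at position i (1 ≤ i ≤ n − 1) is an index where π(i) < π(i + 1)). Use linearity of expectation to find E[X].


Write X = Σ X_I over i = 1, …, 182, with X_I the indicator of one ascent.
There are 182 indicators.
For each fixed i, the pair (π(i), π(i+1)) is a uniformly random ordered pair of distinct values from {1, …, 183}; by symmetry P[π(i) < π(i+1)] = 1/2.
By linearity: E[X] = 182 · (1/2) = (183 − 1) · (1/2) = 91 ≈ 91.000.

E[X] = 91 = 91.000.


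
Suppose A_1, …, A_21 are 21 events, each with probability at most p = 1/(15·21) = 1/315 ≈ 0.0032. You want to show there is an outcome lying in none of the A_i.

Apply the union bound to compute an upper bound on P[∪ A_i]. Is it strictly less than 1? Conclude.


Union bound: P[∪_{i=1}^{21} A_i] ≤ Σ_i P[A_i] ≤ 21·p = 21·(1/315) = 1/15.
Numerically: 1/15 ≈ 0.0667.
Is 1/15 < 1? YES.
Since P[∪ A_i] ≤ 1/15 < 1, the complement has P[∩ A_i^c] ≥ 1 − 1/15 = 14/15 > 0, so some outcome avoids every A_i.

21·p = 1/15 ≈ 0.0667; existence CERTIFIED by the union bound.


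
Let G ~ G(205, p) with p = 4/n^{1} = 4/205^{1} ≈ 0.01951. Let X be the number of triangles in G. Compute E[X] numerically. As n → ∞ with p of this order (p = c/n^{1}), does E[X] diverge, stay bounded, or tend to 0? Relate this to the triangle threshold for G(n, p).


Number of potential triangles: C(205, 3) = 1414910.
Each occurs with probability p³ ≈ (0.01951)³ ≈ 7.428795e-06.
By linearity: E[X] = C(205, 3)·p³ ≈ 1414910 · 7.428795e-06 ≈ 10.5111.
Here α = 1, so p = 4/n is exactly at the triangle threshold p ~ 1/n. Asymptotically E[X] → c³/6 = 4³/6 = 32/3 ≈ 10.6667, a bounded constant. In this regime the triangle count is asymptotically Poisson(c³/6).

E[X] ≈ 10.5111; in regime p = Θ(1/n^{1}) E[X] stays bounded (at the triangle threshold p ~ 1/n).


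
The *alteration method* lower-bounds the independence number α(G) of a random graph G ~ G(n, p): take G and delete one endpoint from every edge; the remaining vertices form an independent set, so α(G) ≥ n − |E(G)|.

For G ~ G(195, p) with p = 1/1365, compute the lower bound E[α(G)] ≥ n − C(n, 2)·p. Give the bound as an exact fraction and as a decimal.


E[|E(G)|] = C(195, 2)·p = 18915 · (1/1365) = 97/7.
E[α(G)] ≥ n − E[|E(G)|] = 195 − 97/7 = 1268/7.
Numerically: ≈ 181.142857.
(This is only a lower bound; the true E[α(G)] may be larger.)

E[α(G)] ≥ 1268/7 ≈ 181.142857.


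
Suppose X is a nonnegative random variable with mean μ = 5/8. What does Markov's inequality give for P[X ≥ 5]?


μ = E[X] = 5/8, a = 5.
Markov: P[X ≥ 5] ≤ μ/a = (5/8)/5 = 1/8.
Numerically: ≈ 0.1250.
(Since a = 5 > μ = 0.6250, the bound 1/8 is < 1 and informative.)

P[X ≥ 5] ≤ 1/8 ≈ 0.1250.


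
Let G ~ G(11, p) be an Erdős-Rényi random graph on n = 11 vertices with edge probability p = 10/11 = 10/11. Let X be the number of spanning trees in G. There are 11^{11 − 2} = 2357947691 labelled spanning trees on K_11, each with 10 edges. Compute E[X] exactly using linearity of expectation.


K_11 has 11^{11 − 2} = 2357947691 labelled spanning trees.
For each such spanning tree H, let X_H = 1 if all 10 edges of H are present in G. Then P[X_H = 1] = p^{10} = (10/11)^{10} = 10000000000/25937424601.
By linearity: E[X] = Σ_H E[X_H] = 2357947691 · p^{10} = 2357947691 · 10000000000/25937424601 = 10000000000/11.
Numerically: E[X] ≈ 9.09091e+08.

E[X] = 2357947691 · (10/11)^{10} = 10000000000/11 ≈ 9.09091e+08.


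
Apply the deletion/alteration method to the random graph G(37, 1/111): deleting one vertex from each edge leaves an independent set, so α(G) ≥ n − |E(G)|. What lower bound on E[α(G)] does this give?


E[|E(G)|] = C(37, 2)·p = 666 · (1/111) = 6.
E[α(G)] ≥ n − E[|E(G)|] = 37 − 6 = 31.
Numerically: ≈ 31.00000.
(This is only a lower bound; the true E[α(G)] may be larger.)

E[α(G)] ≥ 31 ≈ 31.00000.


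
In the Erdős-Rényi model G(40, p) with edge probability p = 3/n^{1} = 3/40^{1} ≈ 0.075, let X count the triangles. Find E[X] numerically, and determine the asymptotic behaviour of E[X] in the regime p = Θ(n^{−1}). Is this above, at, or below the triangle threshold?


Number of potential triangles: C(40, 3) = 9880.
Each occurs with probability p³ ≈ (0.075)³ ≈ 4.21875000e-04.
By linearity: E[X] = C(40, 3)·p³ ≈ 9880 · 4.21875000e-04 ≈ 4.168125.
Here α = 1, so p = 3/n is exactly at the triangle threshold p ~ 1/n. Asymptotically E[X] → c³/6 = 3³/6 = 9/2 ≈ 4.500000, a bounded constant. In this regime the triangle count is asymptotically Poisson(c³/6).

E[X] ≈ 4.168125; in regime p = Θ(1/n^{1}) E[X] stays bounded (at the triangle threshold p ~ 1/n).


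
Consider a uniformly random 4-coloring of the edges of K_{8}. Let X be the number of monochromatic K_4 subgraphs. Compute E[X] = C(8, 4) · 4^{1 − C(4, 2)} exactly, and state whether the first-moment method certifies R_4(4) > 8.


E[X] = C(8, 4) · 4^{1 − 6} = 70 · 4^{−5} = 70/1024.
As a reduced fraction: E[X] = 35/512 ≈ 0.068.
Is E[X] < 1? YES.
Since E[X] < 1, there exists a 4-coloring of K_{8} with no monochromatic K_4; hence R_4(4) > 8.

E[X] = 35/512 ≈ 0.068; E[X] < 1, so R_4(4) > 8.


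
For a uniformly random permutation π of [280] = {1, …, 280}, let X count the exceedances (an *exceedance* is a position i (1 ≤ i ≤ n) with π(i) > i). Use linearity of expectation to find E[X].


Write X = Σ_{i=1}^{280} X_i, where X_i = 1_{π(i) > i}.
For each fixed i, π(i) is uniform over {1, …, 280} (marginal of a uniform permutation), so P[π(i) > i] = (n − i)/n. Summing: Σ_{i=1}^{280} (n − i)/n = (0 + 1 + … + 279)/280 = 280(280 − 1)/(2·280) = (280 − 1)/2.
Hence E[X] = Σ_{i=1}^{280} (280 − i)/280 = 279/2 ≈ 139.500.

E[X] = 279/2 = 139.500.


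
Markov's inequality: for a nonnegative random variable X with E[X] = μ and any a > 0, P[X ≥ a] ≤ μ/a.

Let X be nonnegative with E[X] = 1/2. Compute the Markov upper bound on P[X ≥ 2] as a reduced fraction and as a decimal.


μ = E[X] = 1/2, a = 2.
Markov: P[X ≥ 2] ≤ μ/a = (1/2)/2 = 1/4.
Numerically: ≈ 0.25000.
(Since a = 2 > μ = 0.50000, the bound 1/4 is < 1 and informative.)

P[X ≥ 2] ≤ 1/4 ≈ 0.25000.


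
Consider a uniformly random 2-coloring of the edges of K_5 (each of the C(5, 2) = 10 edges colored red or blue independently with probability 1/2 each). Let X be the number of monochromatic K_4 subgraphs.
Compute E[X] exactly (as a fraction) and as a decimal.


Let X = Σ_S X_S over the C(5, 4) = 5 subsets S of size 4, where X_S = 1 if the K_4 on S is monochromatic.
For a fixed S, the K_4 on S has C(4, 2) = 6 edges. P[all 6 edges red] = (1/2)^6, and likewise for blue, so P[monochromatic] = 2·(1/2)^6 = 2^{1 − 6} = 1/32.
By linearity: E[X] = C(5, 4) · 2^{1 − 6} = 5 · 1/32 = 5/32.
Numerically: E[X] ≈ 0.15625.

E[X] = C(5,4)·2^(1−C(4,2)) = 5/32 ≈ 0.15625.


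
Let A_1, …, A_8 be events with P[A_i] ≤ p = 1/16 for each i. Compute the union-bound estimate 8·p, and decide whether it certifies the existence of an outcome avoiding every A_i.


Union bound: P[∪_{i=1}^{8} A_i] ≤ Σ_i P[A_i] ≤ 8·p = 8·(1/16) = 1/2.
Numerically: 1/2 ≈ 0.5000.
Is 1/2 < 1? YES.
Since P[∪ A_i] ≤ 1/2 < 1, the complement has P[∩ A_i^c] ≥ 1 − 1/2 = 1/2 > 0, so some outcome avoids every A_i.

8·p = 1/2 ≈ 0.5000; existence CERTIFIED by the union bound.


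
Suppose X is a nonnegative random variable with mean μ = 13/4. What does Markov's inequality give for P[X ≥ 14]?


μ = E[X] = 13/4, a = 14.
Markov: P[X ≥ 14] ≤ μ/a = (13/4)/14 = 13/56.
Numerically: ≈ 0.2321.
(Since a = 14 > μ = 3.2500, the bound 13/56 is < 1 and informative.)

P[X ≥ 14] ≤ 13/56 ≈ 0.2321.


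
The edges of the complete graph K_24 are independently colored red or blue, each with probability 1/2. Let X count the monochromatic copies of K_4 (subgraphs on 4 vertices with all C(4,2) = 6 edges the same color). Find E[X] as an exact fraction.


Let X = Σ_S X_S over the C(24, 4) = 10626 subsets S of size 4, where X_S = 1 if the K_4 on S is monochromatic.
For a fixed S, the K_4 on S has C(4, 2) = 6 edges. P[all 6 edges red] = (1/2)^6, and likewise for blue, so P[monochromatic] = 2·(1/2)^6 = 2^{1 − 6} = 1/32.
By linearity: E[X] = C(24, 4) · 2^{1 − 6} = 10626 · 1/32 = 5313/16.
Numerically: E[X] ≈ 332.06250.

E[X] = C(24,4)·2^(1−C(4,2)) = 5313/16 ≈ 332.06250.


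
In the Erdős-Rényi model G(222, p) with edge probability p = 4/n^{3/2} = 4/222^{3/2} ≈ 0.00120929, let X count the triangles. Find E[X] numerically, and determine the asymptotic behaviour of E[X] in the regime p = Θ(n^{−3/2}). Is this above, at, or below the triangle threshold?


Number of potential triangles: C(222, 3) = 1798940.
Each occurs with probability p³ ≈ (0.00120929)³ ≈ 1.76844513e-09.
By linearity: E[X] = C(222, 3)·p³ ≈ 1798940 · 1.76844513e-09 ≈ 0.003181.
Since α = 3/2 > 1, p = c/n^{3/2} = o(1/n) is below the triangle threshold p ~ 1/n. Asymptotically E[X] ~ (c³/6)·n^{3(1−α)} = (4³/6)·n^{-1.5} → 0, so by Markov's inequality G has no triangles w.h.p.

E[X] ≈ 0.003181; in regime p = Θ(1/n^{3/2}) E[X] tends to 0 (below the triangle threshold p ~ 1/n).


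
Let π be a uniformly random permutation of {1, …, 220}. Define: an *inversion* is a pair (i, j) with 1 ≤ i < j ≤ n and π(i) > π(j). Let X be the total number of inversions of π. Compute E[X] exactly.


Write X = Σ X_I over the C(220, 2) = 24090 pairs i < j, with X_I the indicator of one inversion.
There are 24090 indicators.
For each fixed pair i < j, the values π(i) and π(j) are two distinct elements of {1, …, 220} in uniformly random order; by symmetry P[π(i) > π(j)] = 1/2.
By linearity: E[X] = 24090 · (1/2) = C(220, 2) · (1/2) = 24090/2 = 12045 ≈ 12045.0000.

E[X] = 12045 = 12045.0000.


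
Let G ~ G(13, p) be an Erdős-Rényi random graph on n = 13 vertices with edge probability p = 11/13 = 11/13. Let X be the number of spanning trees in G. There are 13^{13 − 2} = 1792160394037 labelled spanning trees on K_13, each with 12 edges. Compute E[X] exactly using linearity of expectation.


K_13 has 13^{13 − 2} = 1792160394037 labelled spanning trees.
For each such spanning tree H, let X_H = 1 if all 12 edges of H are present in G. Then P[X_H = 1] = p^{12} = (11/13)^{12} = 3138428376721/23298085122481.
By linearity: E[X] = Σ_H E[X_H] = 1792160394037 · p^{12} = 1792160394037 · 3138428376721/23298085122481 = 3138428376721/13.
Numerically: E[X] ≈ 2.414e+11.

E[X] = 1792160394037 · (11/13)^{12} = 3138428376721/13 ≈ 2.414e+11.


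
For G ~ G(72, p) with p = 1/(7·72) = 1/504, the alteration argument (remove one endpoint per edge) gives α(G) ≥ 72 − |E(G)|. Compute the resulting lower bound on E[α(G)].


E[|E(G)|] = C(72, 2)·p = 2556 · (1/504) = 71/14.
E[α(G)] ≥ n − E[|E(G)|] = 72 − 71/14 = 937/14.
Numerically: ≈ 66.929.
(This is only a lower bound; the true E[α(G)] may be larger.)

E[α(G)] ≥ 937/14 ≈ 66.929.


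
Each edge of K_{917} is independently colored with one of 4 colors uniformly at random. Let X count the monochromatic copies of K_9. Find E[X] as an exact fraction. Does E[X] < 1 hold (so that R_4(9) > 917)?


E[X] = C(917, 9) · 4^{1 − 36} = 1214670081818390006810 · 4^{−35} = 1214670081818390006810/1180591620717411303424.
As a reduced fraction: E[X] = 607335040909195003405/590295810358705651712 ≈ 1.029.
Is E[X] < 1? NO.
Since E[X] ≥ 1, the first-moment bound is inconclusive at n = 917; it does NOT by itself certify R_4(9) > 917.

E[X] = 607335040909195003405/590295810358705651712 ≈ 1.029; E[X] ≥ 1; first-moment method inconclusive here.


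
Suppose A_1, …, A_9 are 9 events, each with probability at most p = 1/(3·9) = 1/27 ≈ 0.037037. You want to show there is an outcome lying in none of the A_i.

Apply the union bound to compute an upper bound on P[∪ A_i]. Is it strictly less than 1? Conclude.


Union bound: P[∪_{i=1}^{9} A_i] ≤ Σ_i P[A_i] ≤ 9·p = 9·(1/27) = 1/3.
Numerically: 1/3 ≈ 0.333333.
Is 1/3 < 1? YES.
Since P[∪ A_i] ≤ 1/3 < 1, the complement has P[∩ A_i^c] ≥ 1 − 1/3 = 2/3 > 0, so some outcome avoids every A_i.

9·p = 1/3 ≈ 0.333333; existence CERTIFIED by the union bound.


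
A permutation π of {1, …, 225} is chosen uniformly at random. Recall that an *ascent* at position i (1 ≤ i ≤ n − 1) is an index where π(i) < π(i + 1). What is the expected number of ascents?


Write X = Σ X_I over i = 1, …, 224, with X_I the indicator of one ascent.
There are 224 indicators.
For each fixed i, the pair (π(i), π(i+1)) is a uniformly random ordered pair of distinct values from {1, …, 225}; by symmetry P[π(i) < π(i+1)] = 1/2.
By linearity: E[X] = 224 · (1/2) = (225 − 1) · (1/2) = 112 ≈ 112.000.

E[X] = 112 = 112.000.


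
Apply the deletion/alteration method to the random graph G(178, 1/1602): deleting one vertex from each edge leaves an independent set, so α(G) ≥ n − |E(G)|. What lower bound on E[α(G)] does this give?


E[|E(G)|] = C(178, 2)·p = 15753 · (1/1602) = 59/6.
E[α(G)] ≥ n − E[|E(G)|] = 178 − 59/6 = 1009/6.
Numerically: ≈ 168.16667.
(This is only a lower bound; the true E[α(G)] may be larger.)

E[α(G)] ≥ 1009/6 ≈ 168.16667.


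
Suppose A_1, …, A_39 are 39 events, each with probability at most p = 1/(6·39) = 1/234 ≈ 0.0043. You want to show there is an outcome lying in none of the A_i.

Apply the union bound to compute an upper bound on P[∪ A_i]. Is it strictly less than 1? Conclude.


Union bound: P[∪_{i=1}^{39} A_i] ≤ Σ_i P[A_i] ≤ 39·p = 39·(1/234) = 1/6.
Numerically: 1/6 ≈ 0.1667.
Is 1/6 < 1? YES.
Since P[∪ A_i] ≤ 1/6 < 1, the complement has P[∩ A_i^c] ≥ 1 − 1/6 = 5/6 > 0, so some outcome avoids every A_i.

39·p = 1/6 ≈ 0.1667; existence CERTIFIED by the union bound.


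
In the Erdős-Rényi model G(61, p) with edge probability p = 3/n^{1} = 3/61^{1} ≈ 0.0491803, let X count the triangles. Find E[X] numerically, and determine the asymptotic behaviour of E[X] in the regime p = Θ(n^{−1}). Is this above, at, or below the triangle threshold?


Number of potential triangles: C(61, 3) = 35990.
Each occurs with probability p³ ≈ (0.0491803)³ ≈ 1.18952688e-04.
By linearity: E[X] = C(61, 3)·p³ ≈ 35990 · 1.18952688e-04 ≈ 4.281107.
Here α = 1, so p = 3/n is exactly at the triangle threshold p ~ 1/n. Asymptotically E[X] → c³/6 = 3³/6 = 9/2 ≈ 4.500000, a bounded constant. In this regime the triangle count is asymptotically Poisson(c³/6).

E[X] ≈ 4.281107; in regime p = Θ(1/n^{1}) E[X] stays bounded (at the triangle threshold p ~ 1/n).
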